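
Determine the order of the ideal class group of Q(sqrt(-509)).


K = Q(sqrt(-509)). d mod 4 = 3, so D = disc(K) = 4d = -2036
h(K) equals the number of primitive reduced positive-definite forms (a, b, c) = a*x^2 + b*x*y + c*y^2 with b^2 - 4ac = D,
where reduced means |b| <= a <= c, with b >= 0 whenever |b| = a or a = c, and primitive means gcd(a, b, c) = 1.
Reduced forces 3a^2 <= |D| = 2036, so 1 <= a <= 26; b must have the parity of D, and c = (b^2 - D)/(4a) must be an integer >= a.
Enumerate a = 1..26, b in [-a, a]:
  a=1: (1, 0, 509)  [1]
  a=2: (2, 2, 255)  [1]
  a=3: (3, -2, 170), (3, 2, 170)  [2]
  a=4: none
  a=5: (5, -2, 102), (5, 2, 102)  [2]
  a=6: (6, -2, 85), (6, 2, 85)  [2]
  a=7: (7, -6, 74), (7, 6, 74)  [2]
  a=8: none
  a=9: (9, -4, 57), (9, 4, 57)  [2]
  a=10: (10, -2, 51), (10, 2, 51)  [2]
  a=11..13: none
  a=14: (14, -6, 37), (14, 6, 37)  [2]
  a=15: (15, -8, 35), (15, -2, 34), (15, 2, 34), (15, 8, 35)  [4]
  a=16: none
  a=17: (17, -2, 30), (17, 2, 30)  [2]
  a=18: (18, -14, 31), (18, 14, 31)  [2]
  a=19: (19, -4, 27), (19, 4, 27)  [2]
  a=20: none
  a=21: (21, -20, 29), (21, -8, 25), (21, 8, 25), (21, 20, 29)  [4]
  a=22..26: none
Total reduced forms: 1 + 1 + 2 + 2 + 2 + 2 + 2 + 2 + 2 + 4 + 2 + 2 + 2 + 4 = 30
h = 30

30


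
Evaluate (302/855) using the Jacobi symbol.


Compute (302/855) via quadratic reciprocity:
  pull out 2: (2/855) = +1  (since 855 mod 8 = 7)
  reciprocity: (151/855) -> -(855/151)
  reduce: (100/151)
  pull out 2: (2/151) = +1  (since 151 mod 8 = 7)
  pull out 2: (2/151) = +1  (since 151 mod 8 = 7)
  reciprocity: (25/151) -> +(151/25)
  reduce: (1/25)
  (1/25) = 1
Product of signs = -1

-1


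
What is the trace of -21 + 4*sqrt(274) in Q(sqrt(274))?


Tr(a + b*sqrt(d)) = (a + b*sqrt(d)) + (a - b*sqrt(d)) = 2a
= 2 * (-21)
= -42

-42


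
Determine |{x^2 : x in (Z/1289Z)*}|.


For prime p, the number of non-zero quadratic residues is (p-1)/2.
= (1289-1)/2
= 644

644


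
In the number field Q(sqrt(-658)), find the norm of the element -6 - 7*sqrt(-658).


N(a + b*sqrt(d)) = a^2 - d*b^2
= (-6)^2 - (-658)*(-7)^2
= 36 + 32242
= 32278

32278


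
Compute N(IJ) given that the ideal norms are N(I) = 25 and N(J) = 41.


N(IJ) = N(I) * N(J)
= 25 * 41
= 1025

1025


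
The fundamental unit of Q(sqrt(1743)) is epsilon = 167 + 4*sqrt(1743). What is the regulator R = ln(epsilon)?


epsilon = 167 + 4*sqrt(1743)
= 333.9970
R = ln(333.9970)
= 5.8111

5.8111


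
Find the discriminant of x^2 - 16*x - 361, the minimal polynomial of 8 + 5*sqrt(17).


The element 8 + 5*sqrt(17) has minimal polynomial:
x^2 - 16*x - 361
Discriminant = (-16)^2 - 4*(-361)
= 256 + 1444
= 1700

1700


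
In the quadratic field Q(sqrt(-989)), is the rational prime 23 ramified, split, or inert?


K = Q(sqrt(-989)). Since d mod 4 = 3, disc(K) = -3956.
Check p | disc: -3956 mod 23 = 0.
p divides disc, so p ramifies: (p) = P^2 with e=2, f=1, g=1.
Therefore p is ramified.

ramified


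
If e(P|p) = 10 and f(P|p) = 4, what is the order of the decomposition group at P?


|D_P| = e * f
= 10 * 4
= 40

40


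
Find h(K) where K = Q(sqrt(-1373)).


K = Q(sqrt(-1373)). d mod 4 = 3, so D = disc(K) = 4d = -5492
h(K) equals the number of primitive reduced positive-definite forms (a, b, c) = a*x^2 + b*x*y + c*y^2 with b^2 - 4ac = D,
where reduced means |b| <= a <= c, with b >= 0 whenever |b| = a or a = c, and primitive means gcd(a, b, c) = 1.
Reduced forces 3a^2 <= |D| = 5492, so 1 <= a <= 42; b must have the parity of D, and c = (b^2 - D)/(4a) must be an integer >= a.
Enumerate a = 1..42, b in [-a, a]:
  a=1: (1, 0, 1373)  [1]
  a=2: (2, 2, 687)  [1]
  a=3: (3, -2, 458), (3, 2, 458)  [2]
  a=4..5: none
  a=6: (6, -2, 229), (6, 2, 229)  [2]
  a=7..8: none
  a=9: (9, -4, 153), (9, 4, 153)  [2]
  a=10..16: none
  a=17: (17, -4, 81), (17, 4, 81)  [2]
  a=18: (18, -14, 79), (18, 14, 79)  [2]
  a=19..26: none
  a=27: (27, -4, 51), (27, 4, 51)  [2]
  a=28..33: none
  a=34: (34, -30, 47), (34, 30, 47)  [2]
  a=35..36: none
  a=37: (37, -24, 41), (37, 24, 41)  [2]
  a=38..42: none
Total reduced forms: 1 + 1 + 2 + 2 + 2 + 2 + 2 + 2 + 2 + 2 = 18
h = 18

18


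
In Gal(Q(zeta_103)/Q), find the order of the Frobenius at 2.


The Frobenius at p in Gal(Q(zeta_n)/Q) = (Z/nZ)* is the class of p, so its order is ord_103(2), the smallest k >= 1 with 2^k = 1 mod 103.
n = 103 = 103, phi(103) = 102; the order divides phi(n).
Divisors of 102: 1, 2, 3, 6, 17, 34, 51, 102
Repeated squaring mod 103: 2^1 = 2, 2^2 = 4, 2^4 = 16, 2^8 = 50, 2^16 = 28, 2^32 = 63, 2^64 = 55
Test divisors in increasing order:
  k=1: 2^1 = 2 mod 103
  k=2: 2^2 = 4 mod 103
  k=3: 2^3 = 4 * 2 = 8 mod 103
  k=6: 2^6 = 16 * 4 = 64 mod 103
  k=17: 2^17 = 28 * 2 = 56 mod 103
  k=34: 2^34 = 63 * 4 = 46 mod 103
  k=51: 2^51 = 63 * 28 * 4 * 2 = 1 mod 103  <- first divisor giving 1
Order = 51

51


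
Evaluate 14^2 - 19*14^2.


x^2 - d*y^2
= 14^2 - 19*14^2
= 196 - 3724
= -3528

-3528


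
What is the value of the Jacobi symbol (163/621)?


Compute (163/621) via quadratic reciprocity:
  reciprocity: (163/621) -> +(621/163)
  reduce: (132/163)
  pull out 2: (2/163) = -1  (since 163 mod 8 = 3)
  pull out 2: (2/163) = -1  (since 163 mod 8 = 3)
  reciprocity: (33/163) -> +(163/33)
  reduce: (31/33)
  reciprocity: (31/33) -> +(33/31)
  reduce: (2/31)
  pull out 2: (2/31) = +1  (since 31 mod 8 = 7)
  (1/31) = 1
Product of signs = 1

1


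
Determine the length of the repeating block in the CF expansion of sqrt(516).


Run the CF algorithm for sqrt(516).
a_0 = floor(sqrt(516)) = 22; set m_0=0, q_0=1.
Recurrence: m' = q*a - m,  q' = (d - m'^2)/q,  a' = floor((a_0 + m')/q').
  step 1: m=22, q=32, a=1
  step 2: m=10, q=13, a=2
  step 3: m=16, q=20, a=1
  step 4: m=4, q=25, a=1
  step 5: m=21, q=3, a=14
  step 6: m=21, q=25, a=1
  step 7: m=4, q=20, a=1
  step 8: m=16, q=13, a=2
  step 9: m=10, q=32, a=1
  step 10: m=22, q=1, a=44
a_10 = 2*a_0 = 44, so the period closes here.
sqrt(516) = [22; 1, 2, 1, 1, 14, 1, 1, 2, 1, 44]
Period length = 10

10


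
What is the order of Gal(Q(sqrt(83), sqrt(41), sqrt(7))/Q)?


The 3 square roots of distinct primes are multiplicatively independent over Q,
so [K:Q] = 2^3 and Gal(K/Q) is isomorphic to (Z/2Z)^3.
|Gal| = 2^3 = 8

8


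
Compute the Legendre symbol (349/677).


p = 677 is prime, so compute (349/677) with the reciprocity algorithm (Jacobi-symbol steps: pull out 2s via (2/n), flip via reciprocity, reduce):
  reciprocity: (349/677) -> +(677/349)
  reduce: (328/349)
  pull out 2: (2/349) = -1  (since 349 mod 8 = 5)
  pull out 2: (2/349) = -1  (since 349 mod 8 = 5)
  pull out 2: (2/349) = -1  (since 349 mod 8 = 5)
  reciprocity: (41/349) -> +(349/41)
  reduce: (21/41)
  reciprocity: (21/41) -> +(41/21)
  reduce: (20/21)
  pull out 2: (2/21) = -1  (since 21 mod 8 = 5)
  pull out 2: (2/21) = -1  (since 21 mod 8 = 5)
  reciprocity: (5/21) -> +(21/5)
  reduce: (1/5)
  (1/5) = 1
Product of signs = -1
(349/677) = -1

-1


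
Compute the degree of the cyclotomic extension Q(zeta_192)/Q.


The degree equals Euler's totient phi(192).
192 = 2^6 * 3
phi(192) = 64

64


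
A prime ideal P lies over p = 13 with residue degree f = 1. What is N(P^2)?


N(P^a) = p^(a*f)
= 13^(2*1)
= 13^2
= 169

169


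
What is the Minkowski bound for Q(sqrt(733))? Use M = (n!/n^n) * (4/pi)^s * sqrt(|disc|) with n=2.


d = 733, d mod 4 = 1, so disc(K) = d = 733; |disc(K)| = 733
Real quadratic field, so n = 2, s = r2 = 0, r1 = 2
M = (n!/n^n) * (4/pi)^s * sqrt(|disc(K)|) = (2!/2^2) * (4/pi)^0 * sqrt(733)
= 0.5 * 1.000000 * 27.073973
= 13.5370

13.5370


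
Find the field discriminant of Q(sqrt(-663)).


For K = Q(sqrt(d)) with d squarefree: disc(K) = d if d = 1 mod 4, and disc(K) = 4d if d = 2 or 3 mod 4.
Here d = -663, and d mod 4 = 1.
d = 1 mod 4 (O_K = Z[(1+sqrt(d))/2]), so disc(K) = d = -663

-663


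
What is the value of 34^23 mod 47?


p = 47 is prime and the exponent is (p-1)/2 = 23, so by Euler's criterion 34^23 = (34/47) = +1 or -1 mod 47.
Compute by square-and-multiply:
  23 = 16 + 4 + 2 + 1 (binary 10111)
  Repeated squaring mod 47: 34^1 = 34, 34^2 = 28, 34^4 = 32, 34^8 = 37, 34^16 = 6
  34^23 = 34^16 * 34^4 * 34^2 * 34^1 = 6 * 32 * 28 * 34 mod 47
    6 * 32 = 192 = 4 mod 47
    4 * 28 = 112 = 18 mod 47
    18 * 34 = 612 = 1 mod 47
  34^23 = 1 mod 47
Result 1: 34 is a quadratic residue mod 47.
34^23 mod 47 = 1

1


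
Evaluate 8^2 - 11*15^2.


x^2 - d*y^2
= 8^2 - 11*15^2
= 64 - 2475
= -2411

-2411


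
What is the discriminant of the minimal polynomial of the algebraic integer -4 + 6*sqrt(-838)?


The element -4 + 6*sqrt(-838) has minimal polynomial:
x^2 + 8*x + 30184
Discriminant = (8)^2 - 4*(30184)
= 64 - 120736
= -120672

-120672


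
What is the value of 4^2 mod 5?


p = 5 is prime and the exponent is (p-1)/2 = 2, so by Euler's criterion 4^2 = (4/5) = +1 or -1 mod 5.
Compute by square-and-multiply:
  2 = 2 (binary 10)
  Repeated squaring mod 5: 4^1 = 4, 4^2 = 1
  4^2 = 1 mod 5
Result 1: 4 is a quadratic residue mod 5.
4^2 mod 5 = 1

1


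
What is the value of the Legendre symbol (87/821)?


p = 821 is prime, so compute (87/821) with the reciprocity algorithm (Jacobi-symbol steps: pull out 2s via (2/n), flip via reciprocity, reduce):
  reciprocity: (87/821) -> +(821/87)
  reduce: (38/87)
  pull out 2: (2/87) = +1  (since 87 mod 8 = 7)
  reciprocity: (19/87) -> -(87/19)
  reduce: (11/19)
  reciprocity: (11/19) -> -(19/11)
  reduce: (8/11)
  pull out 2: (2/11) = -1  (since 11 mod 8 = 3)
  pull out 2: (2/11) = -1  (since 11 mod 8 = 3)
  pull out 2: (2/11) = -1  (since 11 mod 8 = 3)
  (1/11) = 1
Product of signs = -1
(87/821) = -1

-1


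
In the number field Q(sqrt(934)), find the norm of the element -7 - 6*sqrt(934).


N(a + b*sqrt(d)) = a^2 - d*b^2
= (-7)^2 - (934)*(-6)^2
= 49 - 33624
= -33575

-33575


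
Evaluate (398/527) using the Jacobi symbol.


Compute (398/527) via quadratic reciprocity:
  pull out 2: (2/527) = +1  (since 527 mod 8 = 7)
  reciprocity: (199/527) -> -(527/199)
  reduce: (129/199)
  reciprocity: (129/199) -> +(199/129)
  reduce: (70/129)
  pull out 2: (2/129) = +1  (since 129 mod 8 = 1)
  reciprocity: (35/129) -> +(129/35)
  reduce: (24/35)
  pull out 2: (2/35) = -1  (since 35 mod 8 = 3)
  pull out 2: (2/35) = -1  (since 35 mod 8 = 3)
  pull out 2: (2/35) = -1  (since 35 mod 8 = 3)
  reciprocity: (3/35) -> -(35/3)
  reduce: (2/3)
  pull out 2: (2/3) = -1  (since 3 mod 8 = 3)
  (1/3) = 1
Product of signs = 1

1


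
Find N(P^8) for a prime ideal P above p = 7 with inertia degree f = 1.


N(P^a) = p^(a*f)
= 7^(8*1)
= 7^8
= 5764801

5764801


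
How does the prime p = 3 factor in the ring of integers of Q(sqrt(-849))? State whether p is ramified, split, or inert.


K = Q(sqrt(-849)). Since d mod 4 = 3, disc(K) = -3396.
Check p | disc: -3396 mod 3 = 0.
p divides disc, so p ramifies: (p) = P^2 with e=2, f=1, g=1.
Therefore p is ramified.

ramified


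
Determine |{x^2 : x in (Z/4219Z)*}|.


For prime p, the number of non-zero quadratic residues is (p-1)/2.
= (4219-1)/2
= 2109

2109


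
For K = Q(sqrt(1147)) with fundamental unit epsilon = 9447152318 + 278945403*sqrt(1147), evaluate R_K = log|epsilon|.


epsilon = 9447152318 + 278945403*sqrt(1147)
= 1.8894e+10
R = ln(1.8894e+10)
= 23.6621

23.6621


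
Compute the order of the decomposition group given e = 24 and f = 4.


|D_P| = e * f
= 24 * 4
= 96

96


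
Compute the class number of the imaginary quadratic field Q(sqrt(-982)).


K = Q(sqrt(-982)). d mod 4 = 2, so D = disc(K) = 4d = -3928
h(K) equals the number of primitive reduced positive-definite forms (a, b, c) = a*x^2 + b*x*y + c*y^2 with b^2 - 4ac = D,
where reduced means |b| <= a <= c, with b >= 0 whenever |b| = a or a = c, and primitive means gcd(a, b, c) = 1.
Reduced forces 3a^2 <= |D| = 3928, so 1 <= a <= 36; b must have the parity of D, and c = (b^2 - D)/(4a) must be an integer >= a.
Enumerate a = 1..36, b in [-a, a]:
  a=1: (1, 0, 982)  [1]
  a=2: (2, 0, 491)  [1]
  a=3..16: none
  a=17: (17, -4, 58), (17, 4, 58)  [2]
  a=18: none
  a=19: (19, -10, 53), (19, 10, 53)  [2]
  a=20..28: none
  a=29: (29, -4, 34), (29, 4, 34)  [2]
  a=30: none
  a=31: (31, -28, 38), (31, 28, 38)  [2]
  a=32..36: none
Total reduced forms: 1 + 1 + 2 + 2 + 2 + 2 = 10
h = 10

10


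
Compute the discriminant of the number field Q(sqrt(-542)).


For K = Q(sqrt(d)) with d squarefree: disc(K) = d if d = 1 mod 4, and disc(K) = 4d if d = 2 or 3 mod 4.
Here d = -542, and d mod 4 = 2.
d = 2 mod 4, not 1 (O_K = Z[sqrt(d)]), so disc(K) = 4d = 4 * (-542) = -2168

-2168


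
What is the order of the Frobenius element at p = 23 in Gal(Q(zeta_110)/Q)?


The Frobenius at p in Gal(Q(zeta_n)/Q) = (Z/nZ)* is the class of p, so its order is ord_110(23), the smallest k >= 1 with 23^k = 1 mod 110.
n = 110 = 2 * 5 * 11, phi(110) = 40; the order divides phi(n).
Divisors of 40: 1, 2, 4, 5, 8, 10, 20, 40
Repeated squaring mod 110: 23^1 = 23, 23^2 = 89, 23^4 = 1, 23^8 = 1, 23^16 = 1, 23^32 = 1
Test divisors in increasing order:
  k=1: 23^1 = 23 mod 110
  k=2: 23^2 = 89 mod 110
  k=4: 23^4 = 1 mod 110  <- first divisor giving 1
Order = 4

4


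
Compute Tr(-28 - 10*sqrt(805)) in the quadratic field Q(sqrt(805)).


Tr(a + b*sqrt(d)) = (a + b*sqrt(d)) + (a - b*sqrt(d)) = 2a
= 2 * (-28)
= -56

-56


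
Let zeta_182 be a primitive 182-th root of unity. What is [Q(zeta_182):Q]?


The degree equals Euler's totient phi(182).
182 = 2 * 7 * 13
phi(182) = 72

72


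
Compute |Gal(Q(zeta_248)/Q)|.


|Gal(Q(zeta_248)/Q)| = phi(248)
= 120

120


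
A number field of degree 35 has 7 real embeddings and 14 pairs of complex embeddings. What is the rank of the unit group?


By Dirichlet's unit theorem:
rank = r1 + r2 - 1
= 7 + 14 - 1
= 20

20


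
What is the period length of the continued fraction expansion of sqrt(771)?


Run the CF algorithm for sqrt(771).
a_0 = floor(sqrt(771)) = 27; set m_0=0, q_0=1.
Recurrence: m' = q*a - m,  q' = (d - m'^2)/q,  a' = floor((a_0 + m')/q').
  step 1: m=27, q=42, a=1
  step 2: m=15, q=13, a=3
  step 3: m=24, q=15, a=3
  step 4: m=21, q=22, a=2
  step 5: m=23, q=11, a=4
  step 6: m=21, q=30, a=1
  step 7: m=9, q=23, a=1
  step 8: m=14, q=25, a=1
  step 9: m=11, q=26, a=1
  step 10: m=15, q=21, a=2
  step 11: m=27, q=2, a=27
  step 12: m=27, q=21, a=2
  step 13: m=15, q=26, a=1
  step 14: m=11, q=25, a=1
  step 15: m=14, q=23, a=1
  step 16: m=9, q=30, a=1
  step 17: m=21, q=11, a=4
  step 18: m=23, q=22, a=2
  step 19: m=21, q=15, a=3
  step 20: m=24, q=13, a=3
  step 21: m=15, q=42, a=1
  step 22: m=27, q=1, a=54
a_22 = 2*a_0 = 54, so the period closes here.
sqrt(771) = [27; 1, 3, 3, 2, 4, 1, 1, 1, 1, 2, 27, 2, 1, 1, 1, 1, 4, 2, 3, 3, 1, 54]
Period length = 22

22


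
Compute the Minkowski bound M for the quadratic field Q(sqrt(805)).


d = 805, d mod 4 = 1, so disc(K) = d = 805; |disc(K)| = 805
Real quadratic field, so n = 2, s = r2 = 0, r1 = 2
M = (n!/n^n) * (4/pi)^s * sqrt(|disc(K)|) = (2!/2^2) * (4/pi)^0 * sqrt(805)
= 0.5 * 1.000000 * 28.372522
= 14.1863

14.1863


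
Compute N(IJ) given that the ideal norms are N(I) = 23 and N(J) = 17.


N(IJ) = N(I) * N(J)
= 23 * 17
= 391

391


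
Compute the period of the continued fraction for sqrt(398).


Run the CF algorithm for sqrt(398).
a_0 = floor(sqrt(398)) = 19; set m_0=0, q_0=1.
Recurrence: m' = q*a - m,  q' = (d - m'^2)/q,  a' = floor((a_0 + m')/q').
  step 1: m=19, q=37, a=1
  step 2: m=18, q=2, a=18
  step 3: m=18, q=37, a=1
  step 4: m=19, q=1, a=38
a_4 = 2*a_0 = 38, so the period closes here.
sqrt(398) = [19; 1, 18, 1, 38]
Period length = 4

4


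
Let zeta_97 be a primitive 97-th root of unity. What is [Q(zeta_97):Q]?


The degree equals Euler's totient phi(97).
97 = 97
phi(97) = 96

96


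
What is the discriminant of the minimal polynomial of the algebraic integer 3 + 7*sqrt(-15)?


The element 3 + 7*sqrt(-15) has minimal polynomial:
x^2 - 6*x + 744
Discriminant = (-6)^2 - 4*(744)
= 36 - 2976
= -2940

-2940


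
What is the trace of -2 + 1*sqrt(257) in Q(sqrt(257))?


Tr(a + b*sqrt(d)) = (a + b*sqrt(d)) + (a - b*sqrt(d)) = 2a
= 2 * (-2)
= -4

-4


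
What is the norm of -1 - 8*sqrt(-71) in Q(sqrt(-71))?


N(a + b*sqrt(d)) = a^2 - d*b^2
= (-1)^2 - (-71)*(-8)^2
= 1 + 4544
= 4545

4545


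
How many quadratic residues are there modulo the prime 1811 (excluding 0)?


For prime p, the number of non-zero quadratic residues is (p-1)/2.
= (1811-1)/2
= 905

905


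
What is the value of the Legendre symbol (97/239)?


p = 239 is prime, so compute (97/239) with the reciprocity algorithm (Jacobi-symbol steps: pull out 2s via (2/n), flip via reciprocity, reduce):
  reciprocity: (97/239) -> +(239/97)
  reduce: (45/97)
  reciprocity: (45/97) -> +(97/45)
  reduce: (7/45)
  reciprocity: (7/45) -> +(45/7)
  reduce: (3/7)
  reciprocity: (3/7) -> -(7/3)
  reduce: (1/3)
  (1/3) = 1
Product of signs = -1
(97/239) = -1

-1


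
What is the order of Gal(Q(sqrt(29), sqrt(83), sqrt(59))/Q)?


The 3 square roots of distinct primes are multiplicatively independent over Q,
so [K:Q] = 2^3 and Gal(K/Q) is isomorphic to (Z/2Z)^3.
|Gal| = 2^3 = 8

8


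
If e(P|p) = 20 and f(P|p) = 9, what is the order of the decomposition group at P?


|D_P| = e * f
= 20 * 9
= 180

180


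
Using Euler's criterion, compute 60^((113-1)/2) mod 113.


p = 113 is prime and the exponent is (p-1)/2 = 56, so by Euler's criterion 60^56 = (60/113) = +1 or -1 mod 113.
Compute by square-and-multiply:
  56 = 32 + 16 + 8 (binary 111000)
  Repeated squaring mod 113: 60^1 = 60, 60^2 = 97, 60^4 = 30, 60^8 = 109, 60^16 = 16, 60^32 = 30
  60^56 = 60^32 * 60^16 * 60^8 = 30 * 16 * 109 mod 113
    30 * 16 = 480 = 28 mod 113
    28 * 109 = 3052 = 1 mod 113
  60^56 = 1 mod 113
Result 1: 60 is a quadratic residue mod 113.
60^56 mod 113 = 1

1


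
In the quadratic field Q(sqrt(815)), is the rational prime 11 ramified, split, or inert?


K = Q(sqrt(815)). Since d mod 4 = 3, disc(K) = 3260.
Check p | disc: 3260 mod 11 = 4.
p does not divide disc. Compute Legendre symbol (d/p):
1^((11-1)/2) mod 11 = 1
(d/p) = 1, so p splits: (p) = P*P' with e=1, f=1, g=2.
Therefore p is split.

split


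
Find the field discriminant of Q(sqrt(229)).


For K = Q(sqrt(d)) with d squarefree: disc(K) = d if d = 1 mod 4, and disc(K) = 4d if d = 2 or 3 mod 4.
Here d = 229, and d mod 4 = 1.
d = 1 mod 4 (O_K = Z[(1+sqrt(d))/2]), so disc(K) = d = 229

229


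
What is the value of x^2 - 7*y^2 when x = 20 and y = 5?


x^2 - d*y^2
= 20^2 - 7*5^2
= 400 - 175
= 225

225


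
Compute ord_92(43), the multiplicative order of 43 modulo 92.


We want ord_92(43), the smallest k >= 1 with 43^k = 1 mod 92.
n = 92 = 2^2 * 23, phi(92) = 44; the order divides phi(n).
Divisors of 44: 1, 2, 4, 11, 22, 44
Repeated squaring mod 92: 43^1 = 43, 43^2 = 9, 43^4 = 81, 43^8 = 29, 43^16 = 13, 43^32 = 77
Test divisors in increasing order:
  k=1: 43^1 = 43 mod 92
  k=2: 43^2 = 9 mod 92
  k=4: 43^4 = 81 mod 92
  k=11: 43^11 = 29 * 9 * 43 = 91 mod 92
  k=22: 43^22 = 13 * 81 * 9 = 1 mod 92  <- first divisor giving 1
Order = 22

22


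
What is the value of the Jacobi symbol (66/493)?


Compute (66/493) via quadratic reciprocity:
  pull out 2: (2/493) = -1  (since 493 mod 8 = 5)
  reciprocity: (33/493) -> +(493/33)
  reduce: (31/33)
  reciprocity: (31/33) -> +(33/31)
  reduce: (2/31)
  pull out 2: (2/31) = +1  (since 31 mod 8 = 7)
  (1/31) = 1
Product of signs = -1

-1


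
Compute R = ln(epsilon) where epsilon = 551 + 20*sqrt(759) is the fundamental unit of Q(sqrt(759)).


epsilon = 551 + 20*sqrt(759)
= 1101.9991
R = ln(1101.9991)
= 7.0049

7.0049


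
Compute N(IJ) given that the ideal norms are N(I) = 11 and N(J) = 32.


N(IJ) = N(I) * N(J)
= 11 * 32
= 352

352


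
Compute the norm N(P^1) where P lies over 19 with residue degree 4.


N(P^a) = p^(a*f)
= 19^(1*4)
= 19^4
= 130321

130321


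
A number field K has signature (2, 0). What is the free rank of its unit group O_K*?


By Dirichlet's unit theorem:
rank = r1 + r2 - 1
= 2 + 0 - 1
= 1

1


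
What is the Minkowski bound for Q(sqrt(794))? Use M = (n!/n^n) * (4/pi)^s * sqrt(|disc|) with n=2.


d = 794, d mod 4 = 2, so disc(K) = 4d = 3176; |disc(K)| = 3176
Real quadratic field, so n = 2, s = r2 = 0, r1 = 2
M = (n!/n^n) * (4/pi)^s * sqrt(|disc(K)|) = (2!/2^2) * (4/pi)^0 * sqrt(3176)
= 0.5 * 1.000000 * 56.356011
= 28.1780

28.1780


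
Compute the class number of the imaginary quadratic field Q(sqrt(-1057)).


K = Q(sqrt(-1057)). d mod 4 = 3, so D = disc(K) = 4d = -4228
h(K) equals the number of primitive reduced positive-definite forms (a, b, c) = a*x^2 + b*x*y + c*y^2 with b^2 - 4ac = D,
where reduced means |b| <= a <= c, with b >= 0 whenever |b| = a or a = c, and primitive means gcd(a, b, c) = 1.
Reduced forces 3a^2 <= |D| = 4228, so 1 <= a <= 37; b must have the parity of D, and c = (b^2 - D)/(4a) must be an integer >= a.
Enumerate a = 1..37, b in [-a, a]:
  a=1: (1, 0, 1057)  [1]
  a=2: (2, 2, 529)  [1]
  a=3..6: none
  a=7: (7, 0, 151)  [1]
  a=8..12: none
  a=13: (13, -6, 82), (13, 6, 82)  [2]
  a=14: (14, 14, 79)  [1]
  a=15..18: none
  a=19: (19, -16, 59), (19, 16, 59)  [2]
  a=20..22: none
  a=23: (23, -2, 46), (23, 2, 46)  [2]
  a=24..25: none
  a=26: (26, -6, 41), (26, 6, 41)  [2]
  a=27..28: none
  a=29: (29, -8, 37), (29, 8, 37)  [2]
  a=30: none
  a=31: (31, -22, 38), (31, 22, 38)  [2]
  a=32..37: none
Total reduced forms: 1 + 1 + 1 + 2 + 1 + 2 + 2 + 2 + 2 + 2 = 16
h = 16

16


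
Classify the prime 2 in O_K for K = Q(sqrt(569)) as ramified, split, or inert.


K = Q(sqrt(569)). Since d mod 4 = 1, disc(K) = 569.
Check p | disc: 569 mod 2 = 1.
p=2 does not divide disc (d is 1 mod 4). 2 splits iff d = 1 mod 8.
d mod 8 = 1, so (d/2) = 1.
(d/p) = 1, so p splits: (p) = P*P' with e=1, f=1, g=2.
Therefore p is split.

split


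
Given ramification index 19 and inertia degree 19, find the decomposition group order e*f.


|D_P| = e * f
= 19 * 19
= 361

361


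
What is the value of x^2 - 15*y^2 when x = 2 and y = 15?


x^2 - d*y^2
= 2^2 - 15*15^2
= 4 - 3375
= -3371

-3371


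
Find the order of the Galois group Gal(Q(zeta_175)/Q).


|Gal(Q(zeta_175)/Q)| = phi(175)
= 120

120


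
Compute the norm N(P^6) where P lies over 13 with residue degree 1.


N(P^a) = p^(a*f)
= 13^(6*1)
= 13^6
= 4826809

4826809


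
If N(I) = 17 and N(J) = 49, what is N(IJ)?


N(IJ) = N(I) * N(J)
= 17 * 49
= 833

833


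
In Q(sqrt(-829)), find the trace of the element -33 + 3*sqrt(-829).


Tr(a + b*sqrt(d)) = (a + b*sqrt(d)) + (a - b*sqrt(d)) = 2a
= 2 * (-33)
= -66

-66


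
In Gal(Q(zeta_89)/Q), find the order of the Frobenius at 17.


The Frobenius at p in Gal(Q(zeta_n)/Q) = (Z/nZ)* is the class of p, so its order is ord_89(17), the smallest k >= 1 with 17^k = 1 mod 89.
n = 89 = 89, phi(89) = 88; the order divides phi(n).
Divisors of 88: 1, 2, 4, 8, 11, 22, 44, 88
Repeated squaring mod 89: 17^1 = 17, 17^2 = 22, 17^4 = 39, 17^8 = 8, 17^16 = 64, 17^32 = 2, 17^64 = 4
Test divisors in increasing order:
  k=1: 17^1 = 17 mod 89
  k=2: 17^2 = 22 mod 89
  k=4: 17^4 = 39 mod 89
  k=8: 17^8 = 8 mod 89
  k=11: 17^11 = 8 * 22 * 17 = 55 mod 89
  k=22: 17^22 = 64 * 39 * 22 = 88 mod 89
  k=44: 17^44 = 2 * 8 * 39 = 1 mod 89  <- first divisor giving 1
Order = 44

44


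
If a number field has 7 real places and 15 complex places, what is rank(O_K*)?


By Dirichlet's unit theorem:
rank = r1 + r2 - 1
= 7 + 15 - 1
= 21

21


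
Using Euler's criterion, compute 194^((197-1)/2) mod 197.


p = 197 is prime and the exponent is (p-1)/2 = 98, so by Euler's criterion 194^98 = (194/197) = +1 or -1 mod 197.
Compute by square-and-multiply:
  98 = 64 + 32 + 2 (binary 1100010)
  Repeated squaring mod 197: 194^1 = 194, 194^2 = 9, 194^4 = 81, 194^8 = 60, 194^16 = 54, 194^32 = 158, 194^64 = 142
  194^98 = 194^64 * 194^32 * 194^2 = 142 * 158 * 9 mod 197
    142 * 158 = 22436 = 175 mod 197
    175 * 9 = 1575 = 196 mod 197
  194^98 = 196 mod 197
Result 196 = p - 1 = -1 mod 197: 194 is a quadratic non-residue mod 197. As a residue in [0, p-1] the value is 196.
194^98 mod 197 = 196

196


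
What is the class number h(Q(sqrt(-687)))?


K = Q(sqrt(-687)). d mod 4 = 1, so D = disc(K) = d = -687
h(K) equals the number of primitive reduced positive-definite forms (a, b, c) = a*x^2 + b*x*y + c*y^2 with b^2 - 4ac = D,
where reduced means |b| <= a <= c, with b >= 0 whenever |b| = a or a = c, and primitive means gcd(a, b, c) = 1.
Reduced forces 3a^2 <= |D| = 687, so 1 <= a <= 15; b must have the parity of D, and c = (b^2 - D)/(4a) must be an integer >= a.
Enumerate a = 1..15, b in [-a, a]:
  a=1: (1, 1, 172)  [1]
  a=2: (2, -1, 86), (2, 1, 86)  [2]
  a=3: (3, 3, 58)  [1]
  a=4: (4, -1, 43), (4, 1, 43)  [2]
  a=5: none
  a=6: (6, -3, 29), (6, 3, 29)  [2]
  a=7: none
  a=8: (8, -7, 23), (8, 7, 23)  [2]
  a=9..11: none
  a=12: (12, -9, 16), (12, 9, 16)  [2]
  a=13..15: none
Total reduced forms: 1 + 2 + 1 + 2 + 2 + 2 + 2 = 12
h = 12

12


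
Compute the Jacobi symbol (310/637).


Compute (310/637) via quadratic reciprocity:
  pull out 2: (2/637) = -1  (since 637 mod 8 = 5)
  reciprocity: (155/637) -> +(637/155)
  reduce: (17/155)
  reciprocity: (17/155) -> +(155/17)
  reduce: (2/17)
  pull out 2: (2/17) = +1  (since 17 mod 8 = 1)
  (1/17) = 1
Product of signs = -1

-1


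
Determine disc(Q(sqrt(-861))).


For K = Q(sqrt(d)) with d squarefree: disc(K) = d if d = 1 mod 4, and disc(K) = 4d if d = 2 or 3 mod 4.
Here d = -861, and d mod 4 = 3.
d = 3 mod 4, not 1 (O_K = Z[sqrt(d)]), so disc(K) = 4d = 4 * (-861) = -3444

-3444


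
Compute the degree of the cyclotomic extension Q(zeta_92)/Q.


The degree equals Euler's totient phi(92).
92 = 2^2 * 23
phi(92) = 44

44


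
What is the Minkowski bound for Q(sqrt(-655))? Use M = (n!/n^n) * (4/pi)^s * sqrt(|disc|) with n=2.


d = -655, d mod 4 = 1, so disc(K) = d = -655; |disc(K)| = 655
Imaginary quadratic field, so n = 2, s = r2 = 1, r1 = 0
M = (n!/n^n) * (4/pi)^s * sqrt(|disc(K)|) = (2!/2^2) * (4/pi)^1 * sqrt(655)
= 0.5 * 1.273240 * 25.592968
= 16.2930

16.2930


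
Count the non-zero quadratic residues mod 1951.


For prime p, the number of non-zero quadratic residues is (p-1)/2.
= (1951-1)/2
= 975

975


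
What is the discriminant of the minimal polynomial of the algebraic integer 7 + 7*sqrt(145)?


The element 7 + 7*sqrt(145) has minimal polynomial:
x^2 - 14*x - 7056
Discriminant = (-14)^2 - 4*(-7056)
= 196 + 28224
= 28420

28420


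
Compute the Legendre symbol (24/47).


p = 47 is prime, so compute (24/47) with the reciprocity algorithm (Jacobi-symbol steps: pull out 2s via (2/n), flip via reciprocity, reduce):
  pull out 2: (2/47) = +1  (since 47 mod 8 = 7)
  pull out 2: (2/47) = +1  (since 47 mod 8 = 7)
  pull out 2: (2/47) = +1  (since 47 mod 8 = 7)
  reciprocity: (3/47) -> -(47/3)
  reduce: (2/3)
  pull out 2: (2/3) = -1  (since 3 mod 8 = 3)
  (1/3) = 1
Product of signs = 1
(24/47) = 1

1


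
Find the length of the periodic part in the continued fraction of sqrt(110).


Run the CF algorithm for sqrt(110).
a_0 = floor(sqrt(110)) = 10; set m_0=0, q_0=1.
Recurrence: m' = q*a - m,  q' = (d - m'^2)/q,  a' = floor((a_0 + m')/q').
  step 1: m=10, q=10, a=2
  step 2: m=10, q=1, a=20
a_2 = 2*a_0 = 20, so the period closes here.
sqrt(110) = [10; 2, 20]
Period length = 2

2


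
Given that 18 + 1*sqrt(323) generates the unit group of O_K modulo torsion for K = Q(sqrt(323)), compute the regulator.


epsilon = 18 + 1*sqrt(323)
= 35.9722
R = ln(35.9722)
= 3.5827

3.5827


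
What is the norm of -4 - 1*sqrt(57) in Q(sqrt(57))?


N(a + b*sqrt(d)) = a^2 - d*b^2
= (-4)^2 - (57)*(-1)^2
= 16 - 57
= -41

-41


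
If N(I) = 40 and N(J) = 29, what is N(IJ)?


N(IJ) = N(I) * N(J)
= 40 * 29
= 1160

1160


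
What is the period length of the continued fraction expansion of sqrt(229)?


Run the CF algorithm for sqrt(229).
a_0 = floor(sqrt(229)) = 15; set m_0=0, q_0=1.
Recurrence: m' = q*a - m,  q' = (d - m'^2)/q,  a' = floor((a_0 + m')/q').
  step 1: m=15, q=4, a=7
  step 2: m=13, q=15, a=1
  step 3: m=2, q=15, a=1
  step 4: m=13, q=4, a=7
  step 5: m=15, q=1, a=30
a_5 = 2*a_0 = 30, so the period closes here.
sqrt(229) = [15; 7, 1, 1, 7, 30]
Period length = 5

5


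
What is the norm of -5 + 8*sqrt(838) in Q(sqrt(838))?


N(a + b*sqrt(d)) = a^2 - d*b^2
= (-5)^2 - (838)*(8)^2
= 25 - 53632
= -53607

-53607


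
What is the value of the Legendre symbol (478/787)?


p = 787 is prime, so compute (478/787) with the reciprocity algorithm (Jacobi-symbol steps: pull out 2s via (2/n), flip via reciprocity, reduce):
  pull out 2: (2/787) = -1  (since 787 mod 8 = 3)
  reciprocity: (239/787) -> -(787/239)
  reduce: (70/239)
  pull out 2: (2/239) = +1  (since 239 mod 8 = 7)
  reciprocity: (35/239) -> -(239/35)
  reduce: (29/35)
  reciprocity: (29/35) -> +(35/29)
  reduce: (6/29)
  pull out 2: (2/29) = -1  (since 29 mod 8 = 5)
  reciprocity: (3/29) -> +(29/3)
  reduce: (2/3)
  pull out 2: (2/3) = -1  (since 3 mod 8 = 3)
  (1/3) = 1
Product of signs = -1
(478/787) = -1

-1


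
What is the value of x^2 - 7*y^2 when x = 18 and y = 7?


x^2 - d*y^2
= 18^2 - 7*7^2
= 324 - 343
= -19

-19


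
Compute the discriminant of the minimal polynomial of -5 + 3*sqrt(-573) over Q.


The element -5 + 3*sqrt(-573) has minimal polynomial:
x^2 + 10*x + 5182
Discriminant = (10)^2 - 4*(5182)
= 100 - 20728
= -20628

-20628


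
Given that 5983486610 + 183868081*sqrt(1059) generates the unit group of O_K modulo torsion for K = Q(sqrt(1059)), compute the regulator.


epsilon = 5983486610 + 183868081*sqrt(1059)
= 1.1967e+10
R = ln(1.1967e+10)
= 23.2054

23.2054


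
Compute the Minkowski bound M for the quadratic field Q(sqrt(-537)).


d = -537, d mod 4 = 3, so disc(K) = 4d = -2148; |disc(K)| = 2148
Imaginary quadratic field, so n = 2, s = r2 = 1, r1 = 0
M = (n!/n^n) * (4/pi)^s * sqrt(|disc(K)|) = (2!/2^2) * (4/pi)^1 * sqrt(2148)
= 0.5 * 1.273240 * 46.346521
= 29.5051

29.5051


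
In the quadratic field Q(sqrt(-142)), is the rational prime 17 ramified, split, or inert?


K = Q(sqrt(-142)). Since d mod 4 = 2, disc(K) = -568.
Check p | disc: -568 mod 17 = 10.
p does not divide disc. Compute Legendre symbol (d/p):
11^((17-1)/2) mod 17 = -1
(d/p) = -1, so p is inert: (p) stays prime with e=1, f=2, g=1.
Therefore p is inert.

inert


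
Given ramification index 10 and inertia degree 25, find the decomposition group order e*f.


|D_P| = e * f
= 10 * 25
= 250

250


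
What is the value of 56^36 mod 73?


p = 73 is prime and the exponent is (p-1)/2 = 36, so by Euler's criterion 56^36 = (56/73) = +1 or -1 mod 73.
Compute by square-and-multiply:
  36 = 32 + 4 (binary 100100)
  Repeated squaring mod 73: 56^1 = 56, 56^2 = 70, 56^4 = 9, 56^8 = 8, 56^16 = 64, 56^32 = 8
  56^36 = 56^32 * 56^4 = 8 * 9 mod 73
    8 * 9 = 72 = 72 mod 73
  56^36 = 72 mod 73
Result 72 = p - 1 = -1 mod 73: 56 is a quadratic non-residue mod 73. As a residue in [0, p-1] the value is 72.
56^36 mod 73 = 72

72


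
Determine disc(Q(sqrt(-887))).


For K = Q(sqrt(d)) with d squarefree: disc(K) = d if d = 1 mod 4, and disc(K) = 4d if d = 2 or 3 mod 4.
Here d = -887, and d mod 4 = 1.
d = 1 mod 4 (O_K = Z[(1+sqrt(d))/2]), so disc(K) = d = -887

-887


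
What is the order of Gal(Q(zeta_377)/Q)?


|Gal(Q(zeta_377)/Q)| = phi(377)
= 336

336


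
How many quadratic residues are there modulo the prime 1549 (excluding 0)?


For prime p, the number of non-zero quadratic residues is (p-1)/2.
= (1549-1)/2
= 774

774


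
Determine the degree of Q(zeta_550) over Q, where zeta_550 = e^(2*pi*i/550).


The degree equals Euler's totient phi(550).
550 = 2 * 5^2 * 11
phi(550) = 200

200


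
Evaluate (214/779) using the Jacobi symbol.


Compute (214/779) via quadratic reciprocity:
  pull out 2: (2/779) = -1  (since 779 mod 8 = 3)
  reciprocity: (107/779) -> -(779/107)
  reduce: (30/107)
  pull out 2: (2/107) = -1  (since 107 mod 8 = 3)
  reciprocity: (15/107) -> -(107/15)
  reduce: (2/15)
  pull out 2: (2/15) = +1  (since 15 mod 8 = 7)
  (1/15) = 1
Product of signs = 1

1


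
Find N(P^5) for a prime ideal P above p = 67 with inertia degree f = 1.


N(P^a) = p^(a*f)
= 67^(5*1)
= 67^5
= 1350125107

1350125107


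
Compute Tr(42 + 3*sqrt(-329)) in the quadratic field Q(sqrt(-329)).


Tr(a + b*sqrt(d)) = (a + b*sqrt(d)) + (a - b*sqrt(d)) = 2a
= 2 * (42)
= 84

84


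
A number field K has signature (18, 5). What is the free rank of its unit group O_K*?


By Dirichlet's unit theorem:
rank = r1 + r2 - 1
= 18 + 5 - 1
= 22

22


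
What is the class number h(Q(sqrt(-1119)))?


K = Q(sqrt(-1119)). d mod 4 = 1, so D = disc(K) = d = -1119
h(K) equals the number of primitive reduced positive-definite forms (a, b, c) = a*x^2 + b*x*y + c*y^2 with b^2 - 4ac = D,
where reduced means |b| <= a <= c, with b >= 0 whenever |b| = a or a = c, and primitive means gcd(a, b, c) = 1.
Reduced forces 3a^2 <= |D| = 1119, so 1 <= a <= 19; b must have the parity of D, and c = (b^2 - D)/(4a) must be an integer >= a.
Enumerate a = 1..19, b in [-a, a]:
  a=1: (1, 1, 280)  [1]
  a=2: (2, -1, 140), (2, 1, 140)  [2]
  a=3: (3, 3, 94)  [1]
  a=4: (4, -1, 70), (4, 1, 70)  [2]
  a=5: (5, -1, 56), (5, 1, 56)  [2]
  a=6: (6, -3, 47), (6, 3, 47)  [2]
  a=7: (7, -1, 40), (7, 1, 40)  [2]
  a=8: (8, -1, 35), (8, 1, 35)  [2]
  a=9: none
  a=10: (10, -9, 30), (10, -1, 28), (10, 1, 28), (10, 9, 30)  [4]
  a=11: (11, -5, 26), (11, 5, 26)  [2]
  a=12: (12, -9, 25), (12, 9, 25)  [2]
  a=13: (13, -5, 22), (13, 5, 22)  [2]
  a=14: (14, -13, 23), (14, -1, 20), (14, 1, 20), (14, 13, 23)  [4]
  a=15: (15, -9, 20), (15, 9, 20)  [2]
  a=16: (16, -15, 21), (16, 15, 21)  [2]
  a=17..19: none
Total reduced forms: 1 + 2 + 1 + 2 + 2 + 2 + 2 + 2 + 4 + 2 + 2 + 2 + 4 + 2 + 2 = 32
h = 32

32


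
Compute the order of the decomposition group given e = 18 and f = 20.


|D_P| = e * f
= 18 * 20
= 360

360


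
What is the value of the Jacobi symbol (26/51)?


Compute (26/51) via quadratic reciprocity:
  pull out 2: (2/51) = -1  (since 51 mod 8 = 3)
  reciprocity: (13/51) -> +(51/13)
  reduce: (12/13)
  pull out 2: (2/13) = -1  (since 13 mod 8 = 5)
  pull out 2: (2/13) = -1  (since 13 mod 8 = 5)
  reciprocity: (3/13) -> +(13/3)
  reduce: (1/3)
  (1/3) = 1
Product of signs = -1

-1


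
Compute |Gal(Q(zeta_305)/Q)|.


|Gal(Q(zeta_305)/Q)| = phi(305)
= 240

240


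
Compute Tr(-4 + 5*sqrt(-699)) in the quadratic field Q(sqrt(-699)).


Tr(a + b*sqrt(d)) = (a + b*sqrt(d)) + (a - b*sqrt(d)) = 2a
= 2 * (-4)
= -8

-8


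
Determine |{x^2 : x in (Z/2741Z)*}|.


For prime p, the number of non-zero quadratic residues is (p-1)/2.
= (2741-1)/2
= 1370

1370


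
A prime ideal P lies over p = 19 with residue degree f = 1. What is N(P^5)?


N(P^a) = p^(a*f)
= 19^(5*1)
= 19^5
= 2476099

2476099


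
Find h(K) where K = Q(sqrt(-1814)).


K = Q(sqrt(-1814)). d mod 4 = 2, so D = disc(K) = 4d = -7256
h(K) equals the number of primitive reduced positive-definite forms (a, b, c) = a*x^2 + b*x*y + c*y^2 with b^2 - 4ac = D,
where reduced means |b| <= a <= c, with b >= 0 whenever |b| = a or a = c, and primitive means gcd(a, b, c) = 1.
Reduced forces 3a^2 <= |D| = 7256, so 1 <= a <= 49; b must have the parity of D, and c = (b^2 - D)/(4a) must be an integer >= a.
Enumerate a = 1..49, b in [-a, a]:
  a=1: (1, 0, 1814)  [1]
  a=2: (2, 0, 907)  [1]
  a=3: (3, -2, 605), (3, 2, 605)  [2]
  a=4: none
  a=5: (5, -2, 363), (5, 2, 363)  [2]
  a=6: (6, -4, 303), (6, 4, 303)  [2]
  a=7..8: none
  a=9: (9, -4, 202), (9, 4, 202)  [2]
  a=10: (10, -8, 183), (10, 8, 183)  [2]
  a=11: (11, -2, 165), (11, 2, 165)  [2]
  a=12..14: none
  a=15: (15, -8, 122), (15, -2, 121), (15, 2, 121), (15, 8, 122)  [4]
  a=16..17: none
  a=18: (18, -4, 101), (18, 4, 101)  [2]
  a=19..21: none
  a=22: (22, -20, 87), (22, 20, 87)  [2]
  a=23: (23, -14, 81), (23, 14, 81)  [2]
  a=24: none
  a=25: (25, -12, 74), (25, 12, 74)  [2]
  a=26: none
  a=27: (27, -14, 69), (27, 14, 69)  [2]
  a=28: none
  a=29: (29, -20, 66), (29, 20, 66)  [2]
  a=30: (30, -28, 67), (30, -8, 61), (30, 8, 61), (30, 28, 67)  [4]
  a=31..32: none
  a=33: (33, -20, 58), (33, -2, 55), (33, 2, 55), (33, 20, 58)  [4]
  a=34..36: none
  a=37: (37, -12, 50), (37, 12, 50)  [2]
  a=38..40: none
  a=41: (41, -40, 54), (41, 40, 54)  [2]
  a=42: none
  a=43: (43, -22, 45), (43, 22, 45)  [2]
  a=44: none
  a=45: (45, -32, 46), (45, 32, 46)  [2]
  a=46..49: none
Total reduced forms: 1 + 1 + 2 + 2 + 2 + 2 + 2 + 2 + 4 + 2 + 2 + 2 + 2 + 2 + 2 + 4 + 4 + 2 + 2 + 2 + 2 = 46
h = 46

46


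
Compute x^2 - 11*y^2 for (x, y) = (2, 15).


x^2 - d*y^2
= 2^2 - 11*15^2
= 4 - 2475
= -2471

-2471


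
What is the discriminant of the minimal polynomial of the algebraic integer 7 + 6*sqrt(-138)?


The element 7 + 6*sqrt(-138) has minimal polynomial:
x^2 - 14*x + 5017
Discriminant = (-14)^2 - 4*(5017)
= 196 - 20068
= -19872

-19872


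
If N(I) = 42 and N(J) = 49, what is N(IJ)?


N(IJ) = N(I) * N(J)
= 42 * 49
= 2058

2058


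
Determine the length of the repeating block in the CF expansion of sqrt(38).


Run the CF algorithm for sqrt(38).
a_0 = floor(sqrt(38)) = 6; set m_0=0, q_0=1.
Recurrence: m' = q*a - m,  q' = (d - m'^2)/q,  a' = floor((a_0 + m')/q').
  step 1: m=6, q=2, a=6
  step 2: m=6, q=1, a=12
a_2 = 2*a_0 = 12, so the period closes here.
sqrt(38) = [6; 6, 12]
Period length = 2

2


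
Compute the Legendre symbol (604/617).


p = 617 is prime, so compute (604/617) with the reciprocity algorithm (Jacobi-symbol steps: pull out 2s via (2/n), flip via reciprocity, reduce):
  pull out 2: (2/617) = +1  (since 617 mod 8 = 1)
  pull out 2: (2/617) = +1  (since 617 mod 8 = 1)
  reciprocity: (151/617) -> +(617/151)
  reduce: (13/151)
  reciprocity: (13/151) -> +(151/13)
  reduce: (8/13)
  pull out 2: (2/13) = -1  (since 13 mod 8 = 5)
  pull out 2: (2/13) = -1  (since 13 mod 8 = 5)
  pull out 2: (2/13) = -1  (since 13 mod 8 = 5)
  (1/13) = 1
Product of signs = -1
(604/617) = -1

-1


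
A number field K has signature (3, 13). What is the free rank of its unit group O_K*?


By Dirichlet's unit theorem:
rank = r1 + r2 - 1
= 3 + 13 - 1
= 15

15


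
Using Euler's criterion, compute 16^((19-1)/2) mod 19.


p = 19 is prime and the exponent is (p-1)/2 = 9, so by Euler's criterion 16^9 = (16/19) = +1 or -1 mod 19.
Compute by square-and-multiply:
  9 = 8 + 1 (binary 1001)
  Repeated squaring mod 19: 16^1 = 16, 16^2 = 9, 16^4 = 5, 16^8 = 6
  16^9 = 16^8 * 16^1 = 6 * 16 mod 19
    6 * 16 = 96 = 1 mod 19
  16^9 = 1 mod 19
Result 1: 16 is a quadratic residue mod 19.
16^9 mod 19 = 1

1


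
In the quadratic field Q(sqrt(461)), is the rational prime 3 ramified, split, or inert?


K = Q(sqrt(461)). Since d mod 4 = 1, disc(K) = 461.
Check p | disc: 461 mod 3 = 2.
p does not divide disc. Compute Legendre symbol (d/p):
2^((3-1)/2) mod 3 = -1
(d/p) = -1, so p is inert: (p) stays prime with e=1, f=2, g=1.
Therefore p is inert.

inert


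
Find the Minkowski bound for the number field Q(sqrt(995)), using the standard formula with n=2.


d = 995, d mod 4 = 3, so disc(K) = 4d = 3980; |disc(K)| = 3980
Real quadratic field, so n = 2, s = r2 = 0, r1 = 2
M = (n!/n^n) * (4/pi)^s * sqrt(|disc(K)|) = (2!/2^2) * (4/pi)^0 * sqrt(3980)
= 0.5 * 1.000000 * 63.087241
= 31.5436

31.5436


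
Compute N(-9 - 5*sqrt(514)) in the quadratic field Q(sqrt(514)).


N(a + b*sqrt(d)) = a^2 - d*b^2
= (-9)^2 - (514)*(-5)^2
= 81 - 12850
= -12769

-12769


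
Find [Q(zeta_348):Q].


The degree equals Euler's totient phi(348).
348 = 2^2 * 3 * 29
phi(348) = 112

112


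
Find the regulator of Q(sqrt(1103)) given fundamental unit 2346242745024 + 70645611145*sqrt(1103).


epsilon = 2346242745024 + 70645611145*sqrt(1103)
= 4.6925e+12
R = ln(4.6925e+12)
= 29.1770

29.1770


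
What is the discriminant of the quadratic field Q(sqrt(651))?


For K = Q(sqrt(d)) with d squarefree: disc(K) = d if d = 1 mod 4, and disc(K) = 4d if d = 2 or 3 mod 4.
Here d = 651, and d mod 4 = 3.
d = 3 mod 4, not 1 (O_K = Z[sqrt(d)]), so disc(K) = 4d = 4 * (651) = 2604

2604
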